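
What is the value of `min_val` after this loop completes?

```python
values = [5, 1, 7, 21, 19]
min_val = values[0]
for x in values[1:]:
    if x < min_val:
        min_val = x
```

Minimum of [5, 1, 7, 21, 19]
`min_val` takes the values: 5 → 1

Answer: 1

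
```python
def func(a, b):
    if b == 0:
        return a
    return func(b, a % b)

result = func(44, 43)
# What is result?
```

func(44, 43) -> func(43, 1) -> func(1, 0) -> 1

Answer: 1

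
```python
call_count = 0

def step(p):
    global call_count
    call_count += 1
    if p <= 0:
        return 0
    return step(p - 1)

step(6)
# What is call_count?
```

Linear recursion stepping by 1: 7 calls from p=6 down to ≤0.

Answer: 7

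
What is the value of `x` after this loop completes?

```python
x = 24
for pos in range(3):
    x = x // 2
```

Halve 3 times: 24 // 2^3 = 3
`x` takes the values: 24 → 12 → 6 → 3

Answer: 3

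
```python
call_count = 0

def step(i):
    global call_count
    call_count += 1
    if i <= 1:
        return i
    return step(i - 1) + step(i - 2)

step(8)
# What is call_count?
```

Calls(i) = 1 + Calls(i-1) + Calls(i-2); Calls(0)=Calls(1)=1. For i=8 this gives 67.

Answer: 67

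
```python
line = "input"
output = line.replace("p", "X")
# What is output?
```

Trace:
`line = "input"` → line = 'input'
`output = line.replace("p", "X")` → output = 'inXut'
So output = 'inXut'

Answer: 'inXut'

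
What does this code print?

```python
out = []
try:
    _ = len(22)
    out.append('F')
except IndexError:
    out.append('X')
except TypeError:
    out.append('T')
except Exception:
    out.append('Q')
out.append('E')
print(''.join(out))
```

Execution trace: 'T' (except TypeError) → 'E' (after the try/except). Output: TE

Answer: TE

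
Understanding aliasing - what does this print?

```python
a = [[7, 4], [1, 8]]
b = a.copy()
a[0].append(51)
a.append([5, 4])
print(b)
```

Key concept: shallow copy with nested lists.
Step by step:
`a = [[7, 4], [1, 8]]` → a = [[7, 4], [1, 8]]
`b = a.copy()` → b = [[7, 4], [1, 8]]
`a[0].append(51)` → a = [[7, 4, 51], [1, 8]]; b = [[7, 4, 51], [1, 8]]
`a.append([5, 4])` → a = [[7, 4, 51], [1, 8], [5, 4]]
`print(b)` → prints [[7, 4, 51], [1, 8]]

Answer: [[7, 4, 51], [1, 8]]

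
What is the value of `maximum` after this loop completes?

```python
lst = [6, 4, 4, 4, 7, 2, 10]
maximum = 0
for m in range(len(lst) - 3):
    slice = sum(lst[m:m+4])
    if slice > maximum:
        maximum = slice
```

Max sum of 4-element window in [6, 4, 4, 4, 7, 2, 10]
`maximum` takes the values: 0 → 18 → 19 → 23

Answer: 23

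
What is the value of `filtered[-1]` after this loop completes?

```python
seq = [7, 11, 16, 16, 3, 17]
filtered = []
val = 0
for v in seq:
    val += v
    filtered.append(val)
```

Cumulative sum ends at 70
`filtered` takes the values: [] → [7] → [7, 18] → [7, 18, 34] → [7, 18, 34, 50] → [7, 18, 34, 50, 53] → [7, 18, 34, 50, 53, 70]
So `filtered[-1]` = 70

Answer: 70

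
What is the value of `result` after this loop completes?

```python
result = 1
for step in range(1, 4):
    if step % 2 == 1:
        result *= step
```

Product of odd numbers 1 to 3
`result` takes the values: 1 → 3

Answer: 3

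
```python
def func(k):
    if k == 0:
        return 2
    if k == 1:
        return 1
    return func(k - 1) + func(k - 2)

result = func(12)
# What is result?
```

Build up from base cases: func(0)=2, func(1)=1, func(2)=3, func(3)=4, func(4)=7, func(5)=11, func(6)=18, ..., func(12)=322

Answer: 322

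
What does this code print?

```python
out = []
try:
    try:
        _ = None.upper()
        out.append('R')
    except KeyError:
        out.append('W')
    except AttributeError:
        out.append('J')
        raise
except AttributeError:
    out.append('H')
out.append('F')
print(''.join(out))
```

Execution trace: 'J' (except AttributeError) → 'H' (outer except AttributeError) → 'F' (after the try/except). Output: JHF

Answer: JHF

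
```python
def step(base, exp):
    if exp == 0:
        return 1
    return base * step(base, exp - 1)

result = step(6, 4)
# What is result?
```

step(6, 4) = 6 * 6 * 6 * 6 = 1296

Answer: 1296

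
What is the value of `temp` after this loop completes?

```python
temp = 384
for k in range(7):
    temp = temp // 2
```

Halve 7 times: 384 // 2^7 = 3
`temp` takes the values: 384 → 192 → 96 → 48 → 24 → 12 → 6 → 3

Answer: 3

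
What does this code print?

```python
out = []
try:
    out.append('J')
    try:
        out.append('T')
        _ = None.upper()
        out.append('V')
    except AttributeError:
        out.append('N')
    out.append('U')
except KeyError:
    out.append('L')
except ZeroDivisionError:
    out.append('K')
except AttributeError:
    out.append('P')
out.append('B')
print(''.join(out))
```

Execution trace: 'J' (try body) → 'T' (inner try body) → 'N' (inner except AttributeError) → 'U' (try body, no exception) → 'B' (after the try/except). Output: JTNUB

Answer: JTNUB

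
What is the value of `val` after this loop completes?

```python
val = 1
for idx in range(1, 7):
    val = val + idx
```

Start at 1, add 1 through 6
`val` takes the values: 1 → 2 → 4 → 7 → 11 → 16 → 22

Answer: 22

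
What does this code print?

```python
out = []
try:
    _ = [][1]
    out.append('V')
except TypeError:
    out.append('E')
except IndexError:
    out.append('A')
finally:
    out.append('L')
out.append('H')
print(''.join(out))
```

Execution trace: 'A' (except IndexError) → 'L' (finally) → 'H' (after the try/except). Output: ALH

Answer: ALH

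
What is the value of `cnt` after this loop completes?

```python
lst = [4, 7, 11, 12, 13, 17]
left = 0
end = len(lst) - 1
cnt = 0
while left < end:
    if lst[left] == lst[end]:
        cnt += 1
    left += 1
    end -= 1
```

Count matching pairs from ends
`cnt` takes the values: 0

Answer: 0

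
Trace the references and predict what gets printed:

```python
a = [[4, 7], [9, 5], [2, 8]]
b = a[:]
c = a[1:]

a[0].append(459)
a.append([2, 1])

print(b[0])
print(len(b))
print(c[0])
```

Key concept: slice with nested mutation.
Step by step:
`a = [[4, 7], [9, 5], [2, 8]]` → a = [[4, 7], [9, 5], [2, 8]]
`b = a[:]` → b = [[4, 7], [9, 5], [2, 8]]
`c = a[1:]` → c = [[9, 5], [2, 8]]
`a[0].append(459)` → a = [[4, 7, 459], [9, 5], [2, 8]]; b = [[4, 7, 459], [9, 5], [2, 8]]
`a.append([2, 1])` → a = [[4, 7, 459], [9, 5], [2, 8], [2, 1]]
`print(b[0])` → prints [4, 7, 459]
`print(len(b))` → prints 3
`print(c[0])` → prints [9, 5]

Answer:
[4, 7, 459]
3
[9, 5]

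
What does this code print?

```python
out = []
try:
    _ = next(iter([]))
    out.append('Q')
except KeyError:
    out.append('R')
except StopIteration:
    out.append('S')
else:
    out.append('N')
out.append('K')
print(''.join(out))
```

Execution trace: 'S' (except StopIteration) → 'K' (after the try/except). Output: SK

Answer: SK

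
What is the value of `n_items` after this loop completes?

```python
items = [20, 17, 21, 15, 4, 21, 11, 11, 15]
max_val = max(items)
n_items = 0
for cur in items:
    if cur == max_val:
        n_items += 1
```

Count of max value 21 in [20, 17, 21, 15, 4, 21, 11, 11, 15]
`n_items` takes the values: 0 → 1 → 2

Answer: 2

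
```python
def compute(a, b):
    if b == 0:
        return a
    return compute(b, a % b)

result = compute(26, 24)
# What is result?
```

compute(26, 24) -> compute(24, 2) -> compute(2, 0) -> 2

Answer: 2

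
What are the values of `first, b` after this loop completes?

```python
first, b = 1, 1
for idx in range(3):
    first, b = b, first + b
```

Fibonacci: after 3 iterations
`first, b` takes the values: (1, 1) → (1, 2) → (2, 3) → (3, 5)

Answer: 3, 5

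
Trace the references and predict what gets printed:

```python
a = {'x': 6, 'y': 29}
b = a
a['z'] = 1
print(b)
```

Key concept: dict aliasing.
Step by step:
`a = {'x': 6, 'y': 29}` → a = {'x': 6, 'y': 29}
`b = a` → b = {'x': 6, 'y': 29} (same object as a)
`a['z'] = 1` → a = {'x': 6, 'y': 29, 'z': 1} (same object as b); b = {'x': 6, 'y': 29, 'z': 1} (same object as a)
`print(b)` → prints {'x': 6, 'y': 29, 'z': 1}

Answer: {'x': 6, 'y': 29, 'z': 1}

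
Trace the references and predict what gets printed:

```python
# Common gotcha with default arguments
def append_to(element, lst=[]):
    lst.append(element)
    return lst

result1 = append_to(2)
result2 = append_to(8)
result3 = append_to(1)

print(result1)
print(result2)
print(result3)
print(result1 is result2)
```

Key concept: mutable default argument gotcha.
Step by step:
`result1 = append_to(2)` → result1 = [2]
`result2 = append_to(8)` → result1 = [2, 8] (same object as result2); result2 = [2, 8] (same object as result1)
`result3 = append_to(1)` → result1 = [2, 8, 1] (same object as result2, result3); result2 = [2, 8, 1] (same object as result1, result3); result3 = [2, 8, 1] (same object as result1, result2)
`print(result1)` → prints [2, 8, 1]
`print(result2)` → prints [2, 8, 1]
`print(result3)` → prints [2, 8, 1]
`print(result1 is result2)` → prints True

Answer:
[2, 8, 1]
[2, 8, 1]
[2, 8, 1]
True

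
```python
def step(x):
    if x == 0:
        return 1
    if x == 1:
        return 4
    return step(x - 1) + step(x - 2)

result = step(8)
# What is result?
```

Build up from base cases: step(0)=1, step(1)=4, step(2)=5, step(3)=9, step(4)=14, step(5)=23, step(6)=37, ..., step(8)=97

Answer: 97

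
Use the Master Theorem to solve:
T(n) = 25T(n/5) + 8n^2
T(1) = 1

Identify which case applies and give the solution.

a=25, b=5, f(n)=8n^2. log_5(25) = 2. Since c=2 = 2, Case 2 applies: T(n) = Θ(n^log_b(a) · log n) = O(n^2 log n).

Answer: O(n^2 log n) - Case 2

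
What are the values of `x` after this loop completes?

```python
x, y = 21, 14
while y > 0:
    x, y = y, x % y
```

GCD of 21 and 14
`x` takes the values: 21 → 14 → 7

Answer: 7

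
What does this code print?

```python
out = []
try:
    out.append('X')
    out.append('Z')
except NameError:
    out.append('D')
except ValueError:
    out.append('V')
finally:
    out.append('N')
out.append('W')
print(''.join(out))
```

Execution trace: 'X' (try body) → 'Z' (try body, no exception) → 'N' (finally) → 'W' (after the try/except). Output: XZNW

Answer: XZNW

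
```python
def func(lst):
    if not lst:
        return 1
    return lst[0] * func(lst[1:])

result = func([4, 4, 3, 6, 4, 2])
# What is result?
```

Product over [4, 4, 3, 6, 4, 2] = 4 * 4 * 3 * 6 * 4 * 2 = 2304

Answer: 2304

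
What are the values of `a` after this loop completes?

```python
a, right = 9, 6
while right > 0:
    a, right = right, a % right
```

GCD of 9 and 6
`a` takes the values: 9 → 6 → 3

Answer: 3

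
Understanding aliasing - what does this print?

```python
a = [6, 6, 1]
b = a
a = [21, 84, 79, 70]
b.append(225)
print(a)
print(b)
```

Key concept: rebinding vs mutation: a is rebound to a new list, b still points at the original.
Step by step:
`a = [6, 6, 1]` → a = [6, 6, 1]
`b = a` → b = [6, 6, 1] (same object as a)
`a = [21, 84, 79, 70]` → a = [21, 84, 79, 70]
`b.append(225)` → b = [6, 6, 1, 225]
`print(a)` → prints [21, 84, 79, 70]
`print(b)` → prints [6, 6, 1, 225]

Answer:
[21, 84, 79, 70]
[6, 6, 1, 225]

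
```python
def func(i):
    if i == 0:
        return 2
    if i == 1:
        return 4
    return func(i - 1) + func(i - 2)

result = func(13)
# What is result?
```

Build up from base cases: func(0)=2, func(1)=4, func(2)=6, func(3)=10, func(4)=16, func(5)=26, func(6)=42, ..., func(13)=1220

Answer: 1220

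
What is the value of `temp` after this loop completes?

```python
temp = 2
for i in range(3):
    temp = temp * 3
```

Multiply by 3, 3 times: 2 * 3^3 = 54
`temp` takes the values: 2 → 6 → 18 → 54

Answer: 54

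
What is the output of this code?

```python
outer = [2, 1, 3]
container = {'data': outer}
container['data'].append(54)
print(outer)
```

Key concept: dict holds reference to list.
Step by step:
`outer = [2, 1, 3]` → outer = [2, 1, 3]
`container = {'data': outer}` → container = {'data': [2, 1, 3]}
`container['data'].append(54)` → outer = [2, 1, 3, 54]; container = {'data': [2, 1, 3, 54]}
`print(outer)` → prints [2, 1, 3, 54]

Answer: [2, 1, 3, 54]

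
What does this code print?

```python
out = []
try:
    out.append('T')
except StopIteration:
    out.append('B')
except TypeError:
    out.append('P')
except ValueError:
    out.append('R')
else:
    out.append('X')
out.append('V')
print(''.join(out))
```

Execution trace: 'T' (try body, no exception) → 'X' (else) → 'V' (after the try/except). Output: TXV

Answer: TXV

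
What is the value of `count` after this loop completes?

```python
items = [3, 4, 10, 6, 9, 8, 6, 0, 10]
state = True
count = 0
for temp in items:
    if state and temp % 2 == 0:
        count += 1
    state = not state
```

Count even values at even positions
`count` takes the values: 0 → 1 → 2 → 3

Answer: 3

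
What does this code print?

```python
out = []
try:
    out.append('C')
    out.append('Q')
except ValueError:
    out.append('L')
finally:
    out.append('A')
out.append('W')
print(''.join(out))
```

Execution trace: 'C' (try body) → 'Q' (try body, no exception) → 'A' (finally) → 'W' (after the try/except). Output: CQAW

Answer: CQAW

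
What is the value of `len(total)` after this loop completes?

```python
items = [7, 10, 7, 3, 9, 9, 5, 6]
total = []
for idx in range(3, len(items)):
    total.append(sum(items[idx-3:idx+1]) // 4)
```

Number of 4-element averages
`total` takes the values: [] → [6] → [6, 7] → [6, 7, 7] → [6, 7, 7, 6] → [6, 7, 7, 6, 7]
So `len(total)` = 5

Answer: 5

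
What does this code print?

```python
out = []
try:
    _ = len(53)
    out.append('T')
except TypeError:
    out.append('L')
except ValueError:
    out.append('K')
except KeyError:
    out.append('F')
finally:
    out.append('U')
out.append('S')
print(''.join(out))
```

Execution trace: 'L' (except TypeError) → 'U' (finally) → 'S' (after the try/except). Output: LUS

Answer: LUS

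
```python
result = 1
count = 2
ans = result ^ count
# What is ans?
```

Trace:
`result = 1` → result = 1
`count = 2` → count = 2
`ans = result ^ count` → ans = 3
So ans = 3

Answer: 3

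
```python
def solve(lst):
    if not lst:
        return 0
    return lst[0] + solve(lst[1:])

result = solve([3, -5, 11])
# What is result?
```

3 + (-5) + 11 + 0 = 9

Answer: 9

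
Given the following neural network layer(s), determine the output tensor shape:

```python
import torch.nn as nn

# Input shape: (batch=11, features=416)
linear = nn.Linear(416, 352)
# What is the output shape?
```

Input: (11, 416) -> Output: (11, 352)

Answer: (11, 352)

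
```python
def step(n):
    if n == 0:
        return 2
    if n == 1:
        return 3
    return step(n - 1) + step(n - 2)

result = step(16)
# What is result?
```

Build up from base cases: step(0)=2, step(1)=3, step(2)=5, step(3)=8, step(4)=13, step(5)=21, step(6)=34, ..., step(16)=4181

Answer: 4181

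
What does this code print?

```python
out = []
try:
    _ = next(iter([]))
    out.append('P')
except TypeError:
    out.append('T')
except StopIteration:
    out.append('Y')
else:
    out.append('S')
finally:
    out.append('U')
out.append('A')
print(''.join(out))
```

Execution trace: 'Y' (except StopIteration) → 'U' (finally) → 'A' (after the try/except). Output: YUA

Answer: YUA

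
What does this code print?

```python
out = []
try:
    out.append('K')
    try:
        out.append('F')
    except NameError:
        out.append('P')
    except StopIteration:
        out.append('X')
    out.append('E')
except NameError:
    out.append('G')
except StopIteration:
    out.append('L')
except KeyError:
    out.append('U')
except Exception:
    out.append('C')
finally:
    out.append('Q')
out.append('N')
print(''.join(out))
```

Execution trace: 'K' (try body) → 'F' (inner try body, no exception) → 'E' (try body, no exception) → 'Q' (finally) → 'N' (after the try/except). Output: KFEQN

Answer: KFEQN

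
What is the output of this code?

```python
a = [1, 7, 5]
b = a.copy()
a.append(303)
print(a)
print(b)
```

Key concept: list.copy() creates independent copy.
Step by step:
`a = [1, 7, 5]` → a = [1, 7, 5]
`b = a.copy()` → b = [1, 7, 5]
`a.append(303)` → a = [1, 7, 5, 303]
`print(a)` → prints [1, 7, 5, 303]
`print(b)` → prints [1, 7, 5]

Answer:
[1, 7, 5, 303]
[1, 7, 5]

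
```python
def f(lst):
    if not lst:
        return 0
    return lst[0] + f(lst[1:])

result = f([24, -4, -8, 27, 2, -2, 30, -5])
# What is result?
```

24 + (-4) + (-8) + 27 + 2 + (-2) + 30 + (-5) + 0 = 64

Answer: 64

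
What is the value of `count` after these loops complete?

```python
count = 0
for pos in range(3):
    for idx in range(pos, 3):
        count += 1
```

Upper triangle: 3 + 2 + ... + 1
`count` takes the values: 0 → 1 → 2 → 3 → 4 → 5 → 6

Answer: 6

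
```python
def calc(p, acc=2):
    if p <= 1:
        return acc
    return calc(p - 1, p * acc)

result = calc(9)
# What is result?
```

Accumulator trace (n, acc): (9, 2) -> (8, 18) -> (7, 144) -> (6, 1008) -> (5, 6048) -> (4, 30240) -> (3, 120960) -> (2, 362880) -> (1, 725760) -> return 725760

Answer: 725760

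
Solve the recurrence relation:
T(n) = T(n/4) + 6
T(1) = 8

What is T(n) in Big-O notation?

Each step divides n by 4 and adds 6. After log_4(n) steps we reach T(1)=8. So T(n) = 6·log_4(n) + 8 = O(log n).

Answer: O(log n)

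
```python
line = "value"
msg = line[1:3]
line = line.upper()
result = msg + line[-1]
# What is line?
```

Trace:
`line = "value"` → line = 'value'
`msg = line[1:3]` → msg = 'al'
`line = line.upper()` → line = 'VALUE'
`result = msg + line[-1]` → result = 'alE'
So line = 'VALUE'

Answer: 'VALUE'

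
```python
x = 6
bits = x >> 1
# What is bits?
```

Trace:
`x = 6` → x = 6
`bits = x >> 1` → bits = 3
So bits = 3

Answer: 3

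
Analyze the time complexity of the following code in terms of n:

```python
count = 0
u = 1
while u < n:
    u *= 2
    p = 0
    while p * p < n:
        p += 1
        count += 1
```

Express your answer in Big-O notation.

Each loop level contributes: log n × √n. Multiplying the contributions gives O(√n log n).

Answer: O(√n log n)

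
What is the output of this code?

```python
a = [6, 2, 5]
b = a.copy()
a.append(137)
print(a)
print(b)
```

Key concept: list.copy() creates independent copy.
Step by step:
`a = [6, 2, 5]` → a = [6, 2, 5]
`b = a.copy()` → b = [6, 2, 5]
`a.append(137)` → a = [6, 2, 5, 137]
`print(a)` → prints [6, 2, 5, 137]
`print(b)` → prints [6, 2, 5]

Answer:
[6, 2, 5, 137]
[6, 2, 5]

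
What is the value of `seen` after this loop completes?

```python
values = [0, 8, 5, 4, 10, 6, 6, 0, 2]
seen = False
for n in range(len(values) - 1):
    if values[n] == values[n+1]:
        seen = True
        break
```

Check consecutive duplicates in [0, 8, 5, 4, 10, 6, 6, 0, 2]
`seen` takes the values: False → True

Answer: True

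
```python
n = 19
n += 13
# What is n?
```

Trace:
`n = 19` → n = 19
`n += 13` → n = 32
So n = 32

Answer: 32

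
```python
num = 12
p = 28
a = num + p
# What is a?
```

Trace:
`num = 12` → num = 12
`p = 28` → p = 28
`a = num + p` → a = 40
So a = 40

Answer: 40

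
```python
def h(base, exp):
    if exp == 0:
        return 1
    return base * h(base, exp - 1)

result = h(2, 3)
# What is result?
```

h(2, 3) = 2 * 2 * 2 = 8

Answer: 8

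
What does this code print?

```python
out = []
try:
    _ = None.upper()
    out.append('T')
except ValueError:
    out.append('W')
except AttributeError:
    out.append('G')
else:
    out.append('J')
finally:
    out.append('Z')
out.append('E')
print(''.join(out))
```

Execution trace: 'G' (except AttributeError) → 'Z' (finally) → 'E' (after the try/except). Output: GZE

Answer: GZE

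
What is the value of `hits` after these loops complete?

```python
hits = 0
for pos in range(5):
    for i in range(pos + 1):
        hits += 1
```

Triangle: 1 + 2 + ... + 5
`hits` takes the values: 0 → 1 → 2 → 3 → 4 → 5 → 6 → 7 → 8 → 9 → 10 → 11 → 12 → 13 → 14 → 15

Answer: 15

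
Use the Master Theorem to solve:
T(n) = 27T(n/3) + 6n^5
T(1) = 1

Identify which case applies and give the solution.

a=27, b=3, f(n)=6n^5. log_3(27) = 3. Since c=5 > 3 and the regularity condition holds (27(n/3)^5 = (27/3^5)n^5 with 27/3^5 < 1), Case 3 applies: T(n) = Θ(f(n)) = O(n^5).

Answer: O(n^5) - Case 3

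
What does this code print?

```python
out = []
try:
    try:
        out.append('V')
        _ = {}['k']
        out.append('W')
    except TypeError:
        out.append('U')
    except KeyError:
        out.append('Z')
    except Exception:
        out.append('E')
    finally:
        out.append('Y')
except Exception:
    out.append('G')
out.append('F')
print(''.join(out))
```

Execution trace: 'V' (inner try body) → 'Z' (inner except KeyError) → 'Y' (inner finally) → 'F' (after the try/except). Output: VZYF

Answer: VZYF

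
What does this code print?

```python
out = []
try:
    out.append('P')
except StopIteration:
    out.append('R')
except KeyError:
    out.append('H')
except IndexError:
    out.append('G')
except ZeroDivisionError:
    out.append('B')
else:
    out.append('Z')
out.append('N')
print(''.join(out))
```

Execution trace: 'P' (try body, no exception) → 'Z' (else) → 'N' (after the try/except). Output: PZN

Answer: PZN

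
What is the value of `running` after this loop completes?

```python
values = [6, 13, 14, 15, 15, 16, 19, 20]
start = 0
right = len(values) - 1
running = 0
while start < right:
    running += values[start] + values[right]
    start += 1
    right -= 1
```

Sum of pairs from ends
`running` takes the values: 0 → 26 → 58 → 88 → 118

Answer: 118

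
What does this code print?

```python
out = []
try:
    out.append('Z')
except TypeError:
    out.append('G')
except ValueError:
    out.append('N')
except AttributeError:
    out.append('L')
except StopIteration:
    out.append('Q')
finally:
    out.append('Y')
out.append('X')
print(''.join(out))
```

Execution trace: 'Z' (try body, no exception) → 'Y' (finally) → 'X' (after the try/except). Output: ZYX

Answer: ZYX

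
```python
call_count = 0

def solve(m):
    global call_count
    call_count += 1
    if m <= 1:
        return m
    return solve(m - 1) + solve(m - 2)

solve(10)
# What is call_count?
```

Calls(m) = 1 + Calls(m-1) + Calls(m-2); Calls(0)=Calls(1)=1. For m=10 this gives 177.

Answer: 177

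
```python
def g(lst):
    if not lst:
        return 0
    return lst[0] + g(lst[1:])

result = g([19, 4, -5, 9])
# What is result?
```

19 + 4 + (-5) + 9 + 0 = 27

Answer: 27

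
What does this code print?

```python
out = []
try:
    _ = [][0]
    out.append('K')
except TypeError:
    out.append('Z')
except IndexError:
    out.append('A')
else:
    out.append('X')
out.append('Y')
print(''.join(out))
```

Execution trace: 'A' (except IndexError) → 'Y' (after the try/except). Output: AY

Answer: AY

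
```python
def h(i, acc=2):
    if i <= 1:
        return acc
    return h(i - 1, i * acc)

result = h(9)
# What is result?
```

Accumulator trace (n, acc): (9, 2) -> (8, 18) -> (7, 144) -> (6, 1008) -> (5, 6048) -> (4, 30240) -> (3, 120960) -> (2, 362880) -> (1, 725760) -> return 725760

Answer: 725760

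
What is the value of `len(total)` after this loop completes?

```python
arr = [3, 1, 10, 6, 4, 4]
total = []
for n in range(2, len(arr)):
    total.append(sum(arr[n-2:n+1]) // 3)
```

Number of 3-element averages
`total` takes the values: [] → [4] → [4, 5] → [4, 5, 6] → [4, 5, 6, 4]
So `len(total)` = 4

Answer: 4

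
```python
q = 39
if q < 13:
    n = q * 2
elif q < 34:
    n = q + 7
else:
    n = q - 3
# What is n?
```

Trace:
`q = 39` → q = 39
`if q < 13: ...` → q < 13 is False, q < 34 is False, take else branch → n = 36
So n = 36

Answer: 36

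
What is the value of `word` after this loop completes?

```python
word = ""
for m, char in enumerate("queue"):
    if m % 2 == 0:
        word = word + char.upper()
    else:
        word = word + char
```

Uppercase even positions in 'queue'
`word` takes the values: "" → "Q" → "Qu" → "QuE" → "QuEu" → "QuEuE"

Answer: "QuEuE"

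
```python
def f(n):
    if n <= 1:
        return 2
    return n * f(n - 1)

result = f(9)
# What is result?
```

f(9) = 9 * 8 * 7 * 6 * 5 * 4 * 3 * 2 * 2 = 725760

Answer: 725760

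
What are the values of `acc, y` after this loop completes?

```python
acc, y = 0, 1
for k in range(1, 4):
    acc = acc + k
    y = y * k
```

Sum and factorial of 1 to 3
`acc, y` takes the values: (0, 1) → (1, 1) → (3, 1) → (3, 2) → (6, 2) → (6, 6)

Answer: 6, 6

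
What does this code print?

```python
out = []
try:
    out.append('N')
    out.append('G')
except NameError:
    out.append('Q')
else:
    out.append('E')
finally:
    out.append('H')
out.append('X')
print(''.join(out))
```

Execution trace: 'N' (try body) → 'G' (try body, no exception) → 'E' (else) → 'H' (finally) → 'X' (after the try/except). Output: NGEHX

Answer: NGEHX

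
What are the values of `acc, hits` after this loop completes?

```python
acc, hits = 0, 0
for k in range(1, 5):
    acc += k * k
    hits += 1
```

Sum of squares and count
`acc, hits` takes the values: (0, 0) → (1, 0) → (1, 1) → (5, 1) → (5, 2) → (14, 2) → (14, 3) → (30, 3) → (30, 4)

Answer: 30, 4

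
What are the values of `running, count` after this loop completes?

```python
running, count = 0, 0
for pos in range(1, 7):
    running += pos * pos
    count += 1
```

Sum of squares and count
`running, count` takes the values: (0, 0) → (1, 0) → (1, 1) → (5, 1) → (5, 2) → (14, 2) → (14, 3) → (30, 3) → (30, 4) → (55, 4) → (55, 5) → (91, 5) → (91, 6)

Answer: 91, 6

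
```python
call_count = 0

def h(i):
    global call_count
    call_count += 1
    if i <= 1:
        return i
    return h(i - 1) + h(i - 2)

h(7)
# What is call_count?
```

Calls(i) = 1 + Calls(i-1) + Calls(i-2); Calls(0)=Calls(1)=1. For i=7 this gives 41.

Answer: 41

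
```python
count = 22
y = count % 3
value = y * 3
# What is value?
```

Trace:
`count = 22` → count = 22
`y = count % 3` → y = 1
`value = y * 3` → value = 3
So value = 3

Answer: 3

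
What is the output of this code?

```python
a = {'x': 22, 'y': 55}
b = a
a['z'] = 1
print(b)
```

Key concept: dict aliasing.
Step by step:
`a = {'x': 22, 'y': 55}` → a = {'x': 22, 'y': 55}
`b = a` → b = {'x': 22, 'y': 55} (same object as a)
`a['z'] = 1` → a = {'x': 22, 'y': 55, 'z': 1} (same object as b); b = {'x': 22, 'y': 55, 'z': 1} (same object as a)
`print(b)` → prints {'x': 22, 'y': 55, 'z': 1}

Answer: {'x': 22, 'y': 55, 'z': 1}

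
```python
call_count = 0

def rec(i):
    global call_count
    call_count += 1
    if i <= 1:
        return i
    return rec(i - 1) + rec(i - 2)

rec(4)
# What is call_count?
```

Calls(i) = 1 + Calls(i-1) + Calls(i-2); Calls(0)=Calls(1)=1. For i=4 this gives 9.

Answer: 9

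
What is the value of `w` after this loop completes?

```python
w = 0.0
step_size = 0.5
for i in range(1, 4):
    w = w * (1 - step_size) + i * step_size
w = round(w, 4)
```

Moving average with lr=0.5
`w` takes the values: 0.0 → 0.5 → 1.25 → 2.125

Answer: 2.125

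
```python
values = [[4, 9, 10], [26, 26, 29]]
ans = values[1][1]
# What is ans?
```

Trace:
`values = [[4, 9, 10], [26, 26, 29]]` → values = [[4, 9, 10], [26, 26, 29]]
`ans = values[1][1]` → ans = 26
So ans = 26

Answer: 26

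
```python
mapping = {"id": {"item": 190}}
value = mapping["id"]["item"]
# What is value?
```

Trace:
`mapping = {"id": {"item": 190}}` → mapping = {'id': {'item': 190}}
`value = mapping["id"]["item"]` → value = 190
So value = 190

Answer: 190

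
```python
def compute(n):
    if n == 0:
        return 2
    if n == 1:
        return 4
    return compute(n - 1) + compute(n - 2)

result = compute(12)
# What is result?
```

Build up from base cases: compute(0)=2, compute(1)=4, compute(2)=6, compute(3)=10, compute(4)=16, compute(5)=26, compute(6)=42, ..., compute(12)=754

Answer: 754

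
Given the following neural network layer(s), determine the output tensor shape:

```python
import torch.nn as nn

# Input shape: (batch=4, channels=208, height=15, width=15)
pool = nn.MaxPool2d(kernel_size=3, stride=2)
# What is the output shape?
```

Input: (4, 208, 15, 15) -> Output: (4, 208, 7, 7)

Answer: (4, 208, 7, 7)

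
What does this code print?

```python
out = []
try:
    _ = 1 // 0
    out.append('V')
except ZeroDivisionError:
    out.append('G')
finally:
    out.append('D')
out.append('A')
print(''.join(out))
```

Execution trace: 'G' (except ZeroDivisionError) → 'D' (finally) → 'A' (after the try/except). Output: GDA

Answer: GDA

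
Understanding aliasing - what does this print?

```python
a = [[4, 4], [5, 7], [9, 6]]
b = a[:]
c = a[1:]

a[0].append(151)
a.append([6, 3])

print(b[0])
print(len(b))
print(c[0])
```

Key concept: slice with nested mutation.
Step by step:
`a = [[4, 4], [5, 7], [9, 6]]` → a = [[4, 4], [5, 7], [9, 6]]
`b = a[:]` → b = [[4, 4], [5, 7], [9, 6]]
`c = a[1:]` → c = [[5, 7], [9, 6]]
`a[0].append(151)` → a = [[4, 4, 151], [5, 7], [9, 6]]; b = [[4, 4, 151], [5, 7], [9, 6]]
`a.append([6, 3])` → a = [[4, 4, 151], [5, 7], [9, 6], [6, 3]]
`print(b[0])` → prints [4, 4, 151]
`print(len(b))` → prints 3
`print(c[0])` → prints [5, 7]

Answer:
[4, 4, 151]
3
[5, 7]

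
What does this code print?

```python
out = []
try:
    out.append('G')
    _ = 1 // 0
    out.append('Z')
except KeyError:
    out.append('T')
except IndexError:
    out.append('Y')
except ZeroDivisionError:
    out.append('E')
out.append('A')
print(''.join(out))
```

Execution trace: 'G' (try body) → 'E' (except ZeroDivisionError) → 'A' (after the try/except). Output: GEA

Answer: GEA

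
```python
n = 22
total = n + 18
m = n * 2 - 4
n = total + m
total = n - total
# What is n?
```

Trace:
`n = 22` → n = 22
`total = n + 18` → total = 40
`m = n * 2 - 4` → m = 40
`n = total + m` → n = 80
`total = n - total` → total = 40
So n = 80

Answer: 80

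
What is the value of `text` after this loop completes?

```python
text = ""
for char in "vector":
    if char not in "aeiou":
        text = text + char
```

Remove vowels from 'vector'
`text` takes the values: "" → "v" → "vc" → "vct" → "vctr"

Answer: "vctr"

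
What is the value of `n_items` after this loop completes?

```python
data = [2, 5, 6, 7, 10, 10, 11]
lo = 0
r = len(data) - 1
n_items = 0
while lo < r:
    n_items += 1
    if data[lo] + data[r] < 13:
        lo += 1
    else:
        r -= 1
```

Steps to find pair summing to 13
`n_items` takes the values: 0 → 1 → 2 → 3 → 4 → 5 → 6

Answer: 6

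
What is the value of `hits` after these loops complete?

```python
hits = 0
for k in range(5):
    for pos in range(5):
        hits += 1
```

5 * 5 = 25
`hits` takes the values: 0 → 1 → 2 → 3 → 4 → 5 → 6 → 7 → 8 → 9 → 10 → 11 → 12 → 13 → 14 → 15 → 16 → 17 → 18 → 19 → 20 → 21 → 22 → 23 → 24 → 25

Answer: 25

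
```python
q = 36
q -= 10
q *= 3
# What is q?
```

Trace:
`q = 36` → q = 36
`q -= 10` → q = 26
`q *= 3` → q = 78
So q = 78

Answer: 78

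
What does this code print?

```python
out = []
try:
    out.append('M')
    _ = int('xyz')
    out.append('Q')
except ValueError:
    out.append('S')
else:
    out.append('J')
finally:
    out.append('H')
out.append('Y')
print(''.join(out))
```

Execution trace: 'M' (try body) → 'S' (except ValueError) → 'H' (finally) → 'Y' (after the try/except). Output: MSHY

Answer: MSHY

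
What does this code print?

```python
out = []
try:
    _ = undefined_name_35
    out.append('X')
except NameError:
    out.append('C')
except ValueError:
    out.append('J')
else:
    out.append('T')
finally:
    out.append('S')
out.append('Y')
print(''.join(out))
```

Execution trace: 'C' (except NameError) → 'S' (finally) → 'Y' (after the try/except). Output: CSY

Answer: CSY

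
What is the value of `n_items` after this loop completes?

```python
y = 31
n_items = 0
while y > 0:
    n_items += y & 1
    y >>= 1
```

Count set bits in 31 (binary: 0b11111)
`n_items` takes the values: 0 → 1 → 2 → 3 → 4 → 5

Answer: 5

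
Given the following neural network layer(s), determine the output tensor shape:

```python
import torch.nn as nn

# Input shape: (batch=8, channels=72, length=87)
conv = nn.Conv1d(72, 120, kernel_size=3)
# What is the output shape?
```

Input: (8, 72, 87) -> Output: (8, 120, 85)

Answer: (8, 120, 85)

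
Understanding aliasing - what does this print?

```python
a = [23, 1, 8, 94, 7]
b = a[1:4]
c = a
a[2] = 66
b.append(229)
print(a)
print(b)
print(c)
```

Key concept: slice vs alias.
Step by step:
`a = [23, 1, 8, 94, 7]` → a = [23, 1, 8, 94, 7]
`b = a[1:4]` → b = [1, 8, 94]
`c = a` → c = [23, 1, 8, 94, 7] (same object as a)
`a[2] = 66` → a = [23, 1, 66, 94, 7] (same object as c); c = [23, 1, 66, 94, 7] (same object as a)
`b.append(229)` → b = [1, 8, 94, 229]
`print(a)` → prints [23, 1, 66, 94, 7]
`print(b)` → prints [1, 8, 94, 229]
`print(c)` → prints [23, 1, 66, 94, 7]

Answer:
[23, 1, 66, 94, 7]
[1, 8, 94, 229]
[23, 1, 66, 94, 7]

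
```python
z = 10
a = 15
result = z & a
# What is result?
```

Trace:
`z = 10` → z = 10
`a = 15` → a = 15
`result = z & a` → result = 10
So result = 10

Answer: 10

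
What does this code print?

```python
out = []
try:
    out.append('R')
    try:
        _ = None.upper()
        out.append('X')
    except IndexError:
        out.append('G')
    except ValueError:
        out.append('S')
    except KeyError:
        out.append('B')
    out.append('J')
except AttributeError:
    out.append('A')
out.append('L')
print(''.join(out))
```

Execution trace: 'R' (try body) → 'A' (except AttributeError) → 'L' (after the try/except). Output: RAL

Answer: RAL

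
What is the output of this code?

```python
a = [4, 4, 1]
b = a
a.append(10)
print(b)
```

Key concept: basic list aliasing.
Step by step:
`a = [4, 4, 1]` → a = [4, 4, 1]
`b = a` → b = [4, 4, 1] (same object as a)
`a.append(10)` → a = [4, 4, 1, 10] (same object as b); b = [4, 4, 1, 10] (same object as a)
`print(b)` → prints [4, 4, 1, 10]

Answer: [4, 4, 1, 10]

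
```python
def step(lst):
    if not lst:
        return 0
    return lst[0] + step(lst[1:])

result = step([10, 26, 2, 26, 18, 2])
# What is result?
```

10 + 26 + 2 + 26 + 18 + 2 + 0 = 84

Answer: 84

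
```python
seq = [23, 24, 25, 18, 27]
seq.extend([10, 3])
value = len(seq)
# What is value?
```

Trace:
`seq = [23, 24, 25, 18, 27]` → seq = [23, 24, 25, 18, 27]
`seq.extend([10, 3])` → seq = [23, 24, 25, 18, 27, 10, 3]
`value = len(seq)` → value = 7
So value = 7

Answer: 7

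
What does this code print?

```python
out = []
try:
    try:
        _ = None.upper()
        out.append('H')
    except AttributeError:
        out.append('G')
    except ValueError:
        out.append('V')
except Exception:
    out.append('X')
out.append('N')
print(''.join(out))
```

Execution trace: 'G' (inner except AttributeError) → 'N' (after the try/except). Output: GN

Answer: GN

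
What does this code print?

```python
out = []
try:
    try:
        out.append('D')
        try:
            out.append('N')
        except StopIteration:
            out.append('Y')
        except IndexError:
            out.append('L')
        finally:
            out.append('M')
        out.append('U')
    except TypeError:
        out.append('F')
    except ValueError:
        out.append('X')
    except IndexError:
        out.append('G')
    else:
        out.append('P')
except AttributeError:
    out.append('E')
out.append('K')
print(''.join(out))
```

Execution trace: 'D' (try body) → 'N' (inner try body, no exception) → 'M' (inner finally) → 'U' (try body, no exception) → 'P' (else) → 'K' (after the try/except). Output: DNMUPK

Answer: DNMUPK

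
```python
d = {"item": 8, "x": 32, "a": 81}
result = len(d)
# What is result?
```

Trace:
`d = {"item": 8, "x": 32, "a": 81}` → d = {'item': 8, 'x': 32, 'a': 81}
`result = len(d)` → result = 3
So result = 3

Answer: 3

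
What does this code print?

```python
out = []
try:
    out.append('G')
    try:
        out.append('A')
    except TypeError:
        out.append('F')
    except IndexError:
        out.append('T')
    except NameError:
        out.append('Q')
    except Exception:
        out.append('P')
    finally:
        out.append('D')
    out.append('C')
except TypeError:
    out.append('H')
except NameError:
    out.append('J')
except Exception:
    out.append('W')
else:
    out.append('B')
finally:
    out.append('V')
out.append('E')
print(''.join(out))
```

Execution trace: 'G' (try body) → 'A' (inner try body, no exception) → 'D' (inner finally) → 'C' (try body, no exception) → 'B' (else) → 'V' (finally) → 'E' (after the try/except). Output: GADCBVE

Answer: GADCBVE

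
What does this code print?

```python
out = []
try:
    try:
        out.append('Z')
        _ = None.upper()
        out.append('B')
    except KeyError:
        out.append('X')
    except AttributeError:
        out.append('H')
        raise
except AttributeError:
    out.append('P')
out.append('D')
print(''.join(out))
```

Execution trace: 'Z' (inner try body) → 'H' (inner except AttributeError) → 'P' (outer except AttributeError) → 'D' (after the try/except). Output: ZHPD

Answer: ZHPD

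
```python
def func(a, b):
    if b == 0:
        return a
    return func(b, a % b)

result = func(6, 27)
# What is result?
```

func(6, 27) -> func(27, 6) -> func(6, 3) -> func(3, 0) -> 3

Answer: 3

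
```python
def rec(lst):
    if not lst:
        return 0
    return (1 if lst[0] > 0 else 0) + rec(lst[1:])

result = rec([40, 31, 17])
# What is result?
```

Count of positive elements in [40, 31, 17] = 3

Answer: 3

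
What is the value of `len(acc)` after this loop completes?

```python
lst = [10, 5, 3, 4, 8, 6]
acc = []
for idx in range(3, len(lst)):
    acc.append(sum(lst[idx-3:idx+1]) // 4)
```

Number of 4-element averages
`acc` takes the values: [] → [5] → [5, 5] → [5, 5, 5]
So `len(acc)` = 3

Answer: 3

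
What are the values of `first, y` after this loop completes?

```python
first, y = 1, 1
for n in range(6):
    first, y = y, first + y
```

Fibonacci: after 6 iterations
`first, y` takes the values: (1, 1) → (1, 2) → (2, 3) → (3, 5) → (5, 8) → (8, 13) → (13, 21)

Answer: 13, 21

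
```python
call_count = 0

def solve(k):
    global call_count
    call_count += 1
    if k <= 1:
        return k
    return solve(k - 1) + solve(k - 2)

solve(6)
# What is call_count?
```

Calls(k) = 1 + Calls(k-1) + Calls(k-2); Calls(0)=Calls(1)=1. For k=6 this gives 25.

Answer: 25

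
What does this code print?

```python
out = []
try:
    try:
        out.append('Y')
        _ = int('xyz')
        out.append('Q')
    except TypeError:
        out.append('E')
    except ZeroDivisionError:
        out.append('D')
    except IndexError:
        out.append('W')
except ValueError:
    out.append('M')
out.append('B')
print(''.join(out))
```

Execution trace: 'Y' (try body) → 'M' (outer except ValueError) → 'B' (after the try/except). Output: YMB

Answer: YMB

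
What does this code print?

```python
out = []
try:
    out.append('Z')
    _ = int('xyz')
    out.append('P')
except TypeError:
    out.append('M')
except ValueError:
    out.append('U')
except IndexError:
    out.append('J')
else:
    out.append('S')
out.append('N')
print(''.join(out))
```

Execution trace: 'Z' (try body) → 'U' (except ValueError) → 'N' (after the try/except). Output: ZUN

Answer: ZUN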